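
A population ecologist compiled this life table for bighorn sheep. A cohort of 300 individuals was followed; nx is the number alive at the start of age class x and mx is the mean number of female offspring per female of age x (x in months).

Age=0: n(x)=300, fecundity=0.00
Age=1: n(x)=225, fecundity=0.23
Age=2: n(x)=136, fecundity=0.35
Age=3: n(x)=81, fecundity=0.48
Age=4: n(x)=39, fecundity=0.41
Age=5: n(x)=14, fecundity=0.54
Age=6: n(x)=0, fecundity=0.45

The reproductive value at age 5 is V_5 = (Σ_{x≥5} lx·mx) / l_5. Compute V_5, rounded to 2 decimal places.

lx = nx/n0 = nx/300: 1, 0.75, 0.45333…, 0.27, 0.13, 0.04667…, 0
lx·mx for x ≥ 5: 0.0252…, 0 → sum = 0.0252…
V_5 = 0.0252… / l_5 = 0.0252… / 0.046667… = 0.54… → 0.54

0.54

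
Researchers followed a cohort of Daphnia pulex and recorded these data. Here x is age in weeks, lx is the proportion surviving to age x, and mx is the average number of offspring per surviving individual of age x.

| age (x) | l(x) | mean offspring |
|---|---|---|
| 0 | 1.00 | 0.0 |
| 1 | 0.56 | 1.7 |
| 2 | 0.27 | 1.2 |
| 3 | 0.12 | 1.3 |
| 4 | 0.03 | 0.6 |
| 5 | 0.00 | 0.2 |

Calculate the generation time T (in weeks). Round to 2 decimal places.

1.48

lx·mx: 0, 0.952, 0.324, 0.156, 0.018, 0 → R0 = 1.45
x·lx·mx: 0, 0.952, 0.648, 0.468, 0.072, 0 → Σ = 2.14
T = 2.14 / 1.45 = 1.475862… → 1.48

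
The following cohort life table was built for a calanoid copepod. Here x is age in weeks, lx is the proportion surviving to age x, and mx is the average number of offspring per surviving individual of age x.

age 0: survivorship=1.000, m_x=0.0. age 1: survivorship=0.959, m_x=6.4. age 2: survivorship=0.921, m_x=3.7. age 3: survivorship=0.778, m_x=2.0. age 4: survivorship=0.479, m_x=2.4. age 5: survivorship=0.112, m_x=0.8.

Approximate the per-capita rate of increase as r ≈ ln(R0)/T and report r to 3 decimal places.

1.368

R0 = Σ lx·mx = 0 + 6.1376 + 3.4077 + 1.556 + 1.1496 + 0.0896 = 12.3405
Σ x·lx·mx = 22.6674; T = 22.6674/12.3405 = 1.83683…
r ≈ ln(R0)/T = ln(12.3405)/1.83683… = 1.36806… → 1.368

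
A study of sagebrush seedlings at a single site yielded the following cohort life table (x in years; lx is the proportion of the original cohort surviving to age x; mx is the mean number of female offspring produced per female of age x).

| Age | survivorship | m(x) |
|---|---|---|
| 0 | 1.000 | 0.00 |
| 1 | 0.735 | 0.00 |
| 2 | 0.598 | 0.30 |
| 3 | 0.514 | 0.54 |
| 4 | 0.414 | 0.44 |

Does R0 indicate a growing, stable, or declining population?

declining

R0 = Σ lx·mx = 0 + 0 + 0.1794 + 0.27756 + 0.18216 = 0.63912
R0 < 1, so the population is declining.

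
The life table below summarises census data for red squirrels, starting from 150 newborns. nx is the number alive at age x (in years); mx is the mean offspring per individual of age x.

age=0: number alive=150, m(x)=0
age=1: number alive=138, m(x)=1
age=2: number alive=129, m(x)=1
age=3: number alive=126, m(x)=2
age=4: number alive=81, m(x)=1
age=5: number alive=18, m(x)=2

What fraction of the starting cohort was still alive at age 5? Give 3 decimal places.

0.120

l_5 = n_5/n_0 = 18/150 = 0.12 → 0.120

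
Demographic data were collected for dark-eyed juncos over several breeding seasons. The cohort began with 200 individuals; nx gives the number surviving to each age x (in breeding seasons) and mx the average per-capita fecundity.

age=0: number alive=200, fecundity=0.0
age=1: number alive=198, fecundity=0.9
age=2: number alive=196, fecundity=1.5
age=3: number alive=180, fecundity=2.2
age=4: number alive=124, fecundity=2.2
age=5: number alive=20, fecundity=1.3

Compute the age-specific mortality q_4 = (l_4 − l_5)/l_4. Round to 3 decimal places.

0.839

lx = nx/n0 = nx/200: 1, 0.99, 0.98, 0.9, 0.62, 0.1
q_4 = (l_4 − l_5) / l_4 = (0.62 − 0.1) / 0.62
     = 0.52 / 0.62 = 0.83871… → 0.839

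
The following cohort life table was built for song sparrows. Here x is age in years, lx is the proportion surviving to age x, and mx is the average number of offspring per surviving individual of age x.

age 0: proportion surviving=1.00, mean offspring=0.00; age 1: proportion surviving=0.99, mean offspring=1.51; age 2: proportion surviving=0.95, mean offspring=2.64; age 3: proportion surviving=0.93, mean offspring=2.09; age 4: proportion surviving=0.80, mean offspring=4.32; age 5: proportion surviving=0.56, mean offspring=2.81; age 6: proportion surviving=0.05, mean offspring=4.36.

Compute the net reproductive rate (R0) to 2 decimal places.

11.19

lx·mx by age: 0, 1.4949, 2.508, 1.9437, 3.456, 1.5736, 0.218
R0 = Σ lx·mx = 11.1942 → 11.19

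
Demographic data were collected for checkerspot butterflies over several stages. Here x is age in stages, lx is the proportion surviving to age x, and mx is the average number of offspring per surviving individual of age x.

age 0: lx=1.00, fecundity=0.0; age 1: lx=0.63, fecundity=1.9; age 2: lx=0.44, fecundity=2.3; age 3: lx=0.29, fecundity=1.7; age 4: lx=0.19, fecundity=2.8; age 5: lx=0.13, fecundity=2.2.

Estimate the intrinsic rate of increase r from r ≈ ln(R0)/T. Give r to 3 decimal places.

0.536

R0 = Σ lx·mx = 0 + 1.197 + 1.012 + 0.493 + 0.532 + 0.286 = 3.52
Σ x·lx·mx = 8.258; T = 8.258/3.52 = 2.34602…
r ≈ ln(R0)/T = ln(3.52)/2.34602… = 0.53642… → 0.536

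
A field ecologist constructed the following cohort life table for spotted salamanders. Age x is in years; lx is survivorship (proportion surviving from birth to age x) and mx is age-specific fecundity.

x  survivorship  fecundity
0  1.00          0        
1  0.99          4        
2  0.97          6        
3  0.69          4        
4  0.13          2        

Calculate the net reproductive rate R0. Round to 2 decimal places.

12.80

lx·mx by age: 0, 3.96, 5.82, 2.76, 0.26
R0 = Σ lx·mx = 12.8 → 12.80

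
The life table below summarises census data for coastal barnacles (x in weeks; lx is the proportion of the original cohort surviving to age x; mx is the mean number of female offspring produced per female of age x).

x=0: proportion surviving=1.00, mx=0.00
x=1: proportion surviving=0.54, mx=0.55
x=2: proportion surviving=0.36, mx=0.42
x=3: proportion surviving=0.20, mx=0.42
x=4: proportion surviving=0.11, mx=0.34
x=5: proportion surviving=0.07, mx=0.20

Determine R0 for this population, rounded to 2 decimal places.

lx·mx by age: 0, 0.297, 0.1512, 0.084, 0.0374, 0.014
R0 = Σ lx·mx = 0.5836 → 0.58

0.58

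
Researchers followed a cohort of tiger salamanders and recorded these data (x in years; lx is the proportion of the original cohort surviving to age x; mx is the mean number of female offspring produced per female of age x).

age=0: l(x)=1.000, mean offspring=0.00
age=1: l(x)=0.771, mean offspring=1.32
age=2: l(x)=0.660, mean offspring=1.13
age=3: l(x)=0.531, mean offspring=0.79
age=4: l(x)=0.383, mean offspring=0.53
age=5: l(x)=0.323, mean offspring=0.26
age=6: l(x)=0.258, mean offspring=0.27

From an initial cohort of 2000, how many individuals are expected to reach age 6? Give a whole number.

Expected survivors = N0 · l_6 = 2000 × 0.258 = 516 → 516

516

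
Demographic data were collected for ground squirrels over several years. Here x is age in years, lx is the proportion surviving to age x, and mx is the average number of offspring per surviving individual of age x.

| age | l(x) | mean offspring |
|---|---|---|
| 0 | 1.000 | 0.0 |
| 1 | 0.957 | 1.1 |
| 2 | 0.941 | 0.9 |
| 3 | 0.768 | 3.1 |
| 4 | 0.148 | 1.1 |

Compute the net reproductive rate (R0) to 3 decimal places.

lx·mx by age: 0, 1.0527, 0.8469, 2.3808, 0.1628
R0 = Σ lx·mx = 4.4432 → 4.443

4.443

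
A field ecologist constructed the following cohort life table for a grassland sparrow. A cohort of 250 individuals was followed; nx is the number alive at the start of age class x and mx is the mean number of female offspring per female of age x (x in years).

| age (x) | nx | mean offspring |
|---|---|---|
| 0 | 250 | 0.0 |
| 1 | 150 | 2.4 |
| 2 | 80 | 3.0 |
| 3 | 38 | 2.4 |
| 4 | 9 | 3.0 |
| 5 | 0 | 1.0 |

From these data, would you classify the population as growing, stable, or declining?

growing

lx = nx/n0 = nx/250: 1, 0.6, 0.32, 0.152, 0.036, 0
R0 = Σ lx·mx = 0 + 1.44 + 0.96 + 0.3648 + 0.108 + 0 = 2.8728
R0 > 1, so the population is growing.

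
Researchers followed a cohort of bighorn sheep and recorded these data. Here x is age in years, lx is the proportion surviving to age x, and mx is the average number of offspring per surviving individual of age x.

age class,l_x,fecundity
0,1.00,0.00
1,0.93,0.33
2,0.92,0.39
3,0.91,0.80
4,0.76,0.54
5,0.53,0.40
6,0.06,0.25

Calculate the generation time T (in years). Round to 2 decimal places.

2.95

lx·mx: 0, 0.3069, 0.3588, 0.728, 0.4104, 0.212, 0.015 → R0 = 2.0311
x·lx·mx: 0, 0.3069, 0.7176, 2.184, 1.6416, 1.06, 0.09 → Σ = 6.0001
T = 6.0001 / 2.0311 = 2.954114… → 2.95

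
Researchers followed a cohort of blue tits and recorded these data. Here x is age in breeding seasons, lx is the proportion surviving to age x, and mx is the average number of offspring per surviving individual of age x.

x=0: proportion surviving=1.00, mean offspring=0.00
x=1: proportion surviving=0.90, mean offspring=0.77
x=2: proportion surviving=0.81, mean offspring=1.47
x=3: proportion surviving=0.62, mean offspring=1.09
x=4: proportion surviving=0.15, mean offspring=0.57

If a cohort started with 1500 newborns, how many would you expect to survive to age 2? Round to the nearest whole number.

1215

Expected survivors = N0 · l_2 = 1500 × 0.81 = 1215 → 1215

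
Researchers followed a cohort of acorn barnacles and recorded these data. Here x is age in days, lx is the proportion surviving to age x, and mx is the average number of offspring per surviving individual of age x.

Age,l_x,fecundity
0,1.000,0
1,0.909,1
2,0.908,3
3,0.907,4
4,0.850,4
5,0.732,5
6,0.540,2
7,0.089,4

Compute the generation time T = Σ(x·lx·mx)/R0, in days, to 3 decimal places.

lx·mx: 0, 0.909, 2.724, 3.628, 3.4, 3.66, 1.08, 0.356 → R0 = 15.757
x·lx·mx: 0, 0.909, 5.448, 10.884, 13.6, 18.3, 6.48, 2.492 → Σ = 58.113
T = 58.113 / 15.757 = 3.688075… → 3.688

3.688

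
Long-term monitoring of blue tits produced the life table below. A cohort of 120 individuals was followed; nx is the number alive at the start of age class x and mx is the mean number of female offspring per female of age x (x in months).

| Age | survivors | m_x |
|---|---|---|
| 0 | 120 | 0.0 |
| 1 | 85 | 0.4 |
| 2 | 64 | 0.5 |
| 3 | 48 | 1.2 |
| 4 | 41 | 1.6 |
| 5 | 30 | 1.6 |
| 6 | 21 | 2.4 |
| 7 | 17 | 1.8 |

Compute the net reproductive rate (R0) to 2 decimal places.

lx = nx/n0 = nx/120: 1, 0.70833…, 0.53333…, 0.4, 0.34167…, 0.25, 0.175, 0.14167…
lx·mx by age: 0, 0.283333…, 0.266667…, 0.48, 0.546667…, 0.4, 0.42, 0.255…
R0 = Σ lx·mx = 2.651667… → 2.65

2.65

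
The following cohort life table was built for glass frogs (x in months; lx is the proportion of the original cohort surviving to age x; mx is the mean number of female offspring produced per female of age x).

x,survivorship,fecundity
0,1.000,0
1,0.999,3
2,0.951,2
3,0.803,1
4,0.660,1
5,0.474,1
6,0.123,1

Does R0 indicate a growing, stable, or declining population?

R0 = Σ lx·mx = 0 + 2.997 + 1.902 + 0.803 + 0.66 + 0.474 + 0.123 = 6.959
R0 > 1, so the population is growing.

growing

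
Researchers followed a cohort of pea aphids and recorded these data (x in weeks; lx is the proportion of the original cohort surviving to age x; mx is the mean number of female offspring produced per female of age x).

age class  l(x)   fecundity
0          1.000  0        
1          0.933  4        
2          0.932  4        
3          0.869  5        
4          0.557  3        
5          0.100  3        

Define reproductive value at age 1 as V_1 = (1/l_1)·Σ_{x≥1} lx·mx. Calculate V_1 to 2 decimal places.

14.77

lx·mx for x ≥ 1: 3.732, 3.728, 4.345, 1.671, 0.3 → sum = 13.776
V_1 = 13.776 / l_1 = 13.776 / 0.933 = 14.765273… → 14.77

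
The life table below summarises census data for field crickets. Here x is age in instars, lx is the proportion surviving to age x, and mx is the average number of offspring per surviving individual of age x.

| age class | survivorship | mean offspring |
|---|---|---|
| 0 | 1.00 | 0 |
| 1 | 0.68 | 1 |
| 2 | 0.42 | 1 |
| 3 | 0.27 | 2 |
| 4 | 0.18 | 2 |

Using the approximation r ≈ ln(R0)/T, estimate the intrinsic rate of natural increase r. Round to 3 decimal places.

R0 = Σ lx·mx = 0 + 0.68 + 0.42 + 0.54 + 0.36 = 2
Σ x·lx·mx = 4.58; T = 4.58/2 = 2.29
r ≈ ln(R0)/T = ln(2)/2.29 = 0.30268… → 0.303

0.303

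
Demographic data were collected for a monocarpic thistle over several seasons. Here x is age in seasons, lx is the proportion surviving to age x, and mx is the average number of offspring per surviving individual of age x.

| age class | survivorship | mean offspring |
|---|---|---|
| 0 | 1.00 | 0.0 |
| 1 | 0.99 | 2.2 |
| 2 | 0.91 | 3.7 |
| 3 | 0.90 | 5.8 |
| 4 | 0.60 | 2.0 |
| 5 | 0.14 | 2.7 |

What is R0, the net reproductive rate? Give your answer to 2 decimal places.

12.34

lx·mx by age: 0, 2.178, 3.367, 5.22, 1.2, 0.378
R0 = Σ lx·mx = 12.343 → 12.34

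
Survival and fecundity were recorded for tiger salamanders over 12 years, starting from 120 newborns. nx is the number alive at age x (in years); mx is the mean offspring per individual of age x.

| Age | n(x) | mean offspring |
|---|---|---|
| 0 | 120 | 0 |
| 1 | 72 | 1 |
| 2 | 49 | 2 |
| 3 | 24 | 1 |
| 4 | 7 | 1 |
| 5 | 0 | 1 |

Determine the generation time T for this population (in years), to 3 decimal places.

lx = nx/n0 = nx/120: 1, 0.6, 0.40833…, 0.2, 0.05833…, 0
lx·mx: 0, 0.6, 0.816667…, 0.2, 0.058333…, 0 → R0 = 1.675…
x·lx·mx: 0, 0.6, 1.633333…, 0.6, 0.233333…, 0 → Σ = 3.066667…
T = 3.066667… / 1.675… = 1.830846… → 1.831

1.831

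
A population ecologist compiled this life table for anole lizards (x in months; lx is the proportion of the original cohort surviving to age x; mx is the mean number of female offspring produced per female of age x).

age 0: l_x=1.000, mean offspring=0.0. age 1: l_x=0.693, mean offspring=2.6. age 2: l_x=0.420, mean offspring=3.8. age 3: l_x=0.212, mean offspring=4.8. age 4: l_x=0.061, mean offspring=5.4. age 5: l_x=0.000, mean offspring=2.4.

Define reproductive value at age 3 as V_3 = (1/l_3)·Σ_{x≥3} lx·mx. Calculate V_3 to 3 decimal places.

6.354

lx·mx for x ≥ 3: 1.0176, 0.3294, 0 → sum = 1.347
V_3 = 1.347 / l_3 = 1.347 / 0.212 = 6.353774… → 6.354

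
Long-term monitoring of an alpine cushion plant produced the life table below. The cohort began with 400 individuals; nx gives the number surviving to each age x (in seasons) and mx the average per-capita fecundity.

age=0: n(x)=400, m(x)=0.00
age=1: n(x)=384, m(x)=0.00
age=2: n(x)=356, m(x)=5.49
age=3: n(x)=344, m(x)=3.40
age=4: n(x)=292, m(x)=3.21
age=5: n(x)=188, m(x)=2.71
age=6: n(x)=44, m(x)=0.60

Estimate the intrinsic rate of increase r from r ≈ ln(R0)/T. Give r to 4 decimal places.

0.8092

lx = nx/n0 = nx/400: 1, 0.96, 0.89, 0.86, 0.73, 0.47, 0.11
R0 = Σ lx·mx = 0 + 0 + 4.8861 + 2.924 + 2.3433 + 1.2737 + 0.066 = 11.4931
Σ x·lx·mx = 34.6819; T = 34.6819/11.4931 = 3.01763…
r ≈ ln(R0)/T = ln(11.4931)/3.01763… = 0.809161… → 0.8092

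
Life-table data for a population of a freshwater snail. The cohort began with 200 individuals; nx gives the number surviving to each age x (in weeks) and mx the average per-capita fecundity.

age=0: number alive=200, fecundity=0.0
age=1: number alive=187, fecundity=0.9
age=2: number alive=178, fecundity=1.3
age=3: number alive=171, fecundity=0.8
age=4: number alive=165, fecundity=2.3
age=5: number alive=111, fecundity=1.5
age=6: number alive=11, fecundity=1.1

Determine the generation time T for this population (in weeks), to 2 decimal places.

3.17

lx = nx/n0 = nx/200: 1, 0.935, 0.89, 0.855, 0.825, 0.555, 0.055
lx·mx: 0, 0.8415, 1.157, 0.684, 1.8975, 0.8325, 0.0605 → R0 = 5.473
x·lx·mx: 0, 0.8415, 2.314, 2.052, 7.59, 4.1625, 0.363 → Σ = 17.323
T = 17.323 / 5.473 = 3.165174… → 3.17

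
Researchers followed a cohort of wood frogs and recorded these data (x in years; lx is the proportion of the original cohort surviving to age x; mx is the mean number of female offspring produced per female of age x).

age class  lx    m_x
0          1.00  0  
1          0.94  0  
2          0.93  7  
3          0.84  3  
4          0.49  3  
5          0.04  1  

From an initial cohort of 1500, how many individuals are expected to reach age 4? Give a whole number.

Expected survivors = N0 · l_4 = 1500 × 0.49 = 735 → 735

735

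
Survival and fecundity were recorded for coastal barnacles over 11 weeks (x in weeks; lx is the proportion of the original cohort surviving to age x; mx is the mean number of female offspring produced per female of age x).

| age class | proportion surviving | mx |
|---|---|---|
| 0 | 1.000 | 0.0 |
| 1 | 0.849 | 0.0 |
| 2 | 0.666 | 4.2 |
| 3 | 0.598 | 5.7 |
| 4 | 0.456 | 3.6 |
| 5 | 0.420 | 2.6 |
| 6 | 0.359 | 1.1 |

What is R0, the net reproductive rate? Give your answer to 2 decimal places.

9.33

lx·mx by age: 0, 0, 2.7972, 3.4086, 1.6416, 1.092, 0.3949
R0 = Σ lx·mx = 9.3343 → 9.33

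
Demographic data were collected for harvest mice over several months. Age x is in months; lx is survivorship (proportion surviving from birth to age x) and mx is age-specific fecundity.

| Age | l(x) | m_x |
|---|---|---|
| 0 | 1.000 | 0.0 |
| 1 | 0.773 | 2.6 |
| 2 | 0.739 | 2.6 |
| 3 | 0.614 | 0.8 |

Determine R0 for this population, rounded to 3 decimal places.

4.422

lx·mx by age: 0, 2.0098, 1.9214, 0.4912
R0 = Σ lx·mx = 4.4224 → 4.422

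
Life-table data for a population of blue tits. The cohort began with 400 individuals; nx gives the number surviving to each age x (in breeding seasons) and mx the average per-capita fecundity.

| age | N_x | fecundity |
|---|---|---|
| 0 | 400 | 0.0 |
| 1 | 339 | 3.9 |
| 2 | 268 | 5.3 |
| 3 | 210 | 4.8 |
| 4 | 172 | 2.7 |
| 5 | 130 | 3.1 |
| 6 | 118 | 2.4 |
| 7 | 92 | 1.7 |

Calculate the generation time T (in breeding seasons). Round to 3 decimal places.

lx = nx/n0 = nx/400: 1, 0.8475, 0.67, 0.525, 0.43, 0.325, 0.295, 0.23
lx·mx: 0, 3.30525, 3.551, 2.52, 1.161, 1.0075, 0.708, 0.391 → R0 = 12.64375
x·lx·mx: 0, 3.30525, 7.102, 7.56, 4.644, 5.0375, 4.248, 2.737 → Σ = 34.63375
T = 34.63375 / 12.64375 = 2.739199… → 2.739

2.739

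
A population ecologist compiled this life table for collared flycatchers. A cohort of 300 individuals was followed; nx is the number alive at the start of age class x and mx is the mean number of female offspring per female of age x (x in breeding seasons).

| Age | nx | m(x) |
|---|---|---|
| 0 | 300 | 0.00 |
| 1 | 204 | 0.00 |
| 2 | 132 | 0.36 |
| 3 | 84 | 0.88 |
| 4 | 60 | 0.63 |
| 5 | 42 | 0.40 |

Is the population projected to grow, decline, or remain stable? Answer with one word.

lx = nx/n0 = nx/300: 1, 0.68, 0.44, 0.28, 0.2, 0.14
R0 = Σ lx·mx = 0 + 0 + 0.1584 + 0.2464 + 0.126 + 0.056 = 0.5868
R0 < 1, so the population is declining.

declining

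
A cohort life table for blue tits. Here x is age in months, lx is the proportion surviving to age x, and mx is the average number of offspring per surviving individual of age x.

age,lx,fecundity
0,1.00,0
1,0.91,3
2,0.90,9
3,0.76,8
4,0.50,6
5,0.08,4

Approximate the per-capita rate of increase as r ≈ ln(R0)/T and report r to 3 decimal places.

1.198

R0 = Σ lx·mx = 0 + 2.73 + 8.1 + 6.08 + 3 + 0.32 = 20.23
Σ x·lx·mx = 50.77; T = 50.77/20.23 = 2.50964…
r ≈ ln(R0)/T = ln(20.23)/2.50964… = 1.19825… → 1.198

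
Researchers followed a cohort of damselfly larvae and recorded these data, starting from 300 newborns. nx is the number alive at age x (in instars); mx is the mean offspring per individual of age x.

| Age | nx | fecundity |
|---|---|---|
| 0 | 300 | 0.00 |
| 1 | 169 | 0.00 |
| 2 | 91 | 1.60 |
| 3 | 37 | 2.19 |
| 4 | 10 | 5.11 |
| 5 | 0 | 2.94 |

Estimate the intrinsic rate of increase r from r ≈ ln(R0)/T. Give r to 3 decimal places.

-0.029

lx = nx/n0 = nx/300: 1, 0.56333…, 0.30333…, 0.12333…, 0.03333…, 0
R0 = Σ lx·mx = 0 + 0 + 0.48533… + 0.2701… + 0.17033… + 0 = 0.925767…
Σ x·lx·mx = 2.4623…; T = 2.4623…/0.925767… = 2.65974…
r ≈ ln(R0)/T = ln(0.925767…)/2.65974… = -0.029… → -0.029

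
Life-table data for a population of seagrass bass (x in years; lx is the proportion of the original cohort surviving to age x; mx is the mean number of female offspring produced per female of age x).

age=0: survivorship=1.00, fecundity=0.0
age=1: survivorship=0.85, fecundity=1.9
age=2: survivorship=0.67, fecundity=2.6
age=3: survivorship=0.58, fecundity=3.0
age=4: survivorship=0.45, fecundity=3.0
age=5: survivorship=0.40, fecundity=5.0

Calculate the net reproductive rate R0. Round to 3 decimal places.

8.447

lx·mx by age: 0, 1.615, 1.742, 1.74, 1.35, 2
R0 = Σ lx·mx = 8.447 → 8.447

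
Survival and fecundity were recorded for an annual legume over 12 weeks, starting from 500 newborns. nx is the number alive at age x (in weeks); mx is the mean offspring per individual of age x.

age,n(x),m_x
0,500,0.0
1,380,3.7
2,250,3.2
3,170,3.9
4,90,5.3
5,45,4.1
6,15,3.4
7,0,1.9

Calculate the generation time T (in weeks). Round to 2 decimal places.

lx = nx/n0 = nx/500: 1, 0.76, 0.5, 0.34, 0.18, 0.09, 0.03, 0
lx·mx: 0, 2.812, 1.6, 1.326, 0.954, 0.369, 0.102, 0 → R0 = 7.163
x·lx·mx: 0, 2.812, 3.2, 3.978, 3.816, 1.845, 0.612, 0 → Σ = 16.263
T = 16.263 / 7.163 = 2.270417… → 2.27

2.27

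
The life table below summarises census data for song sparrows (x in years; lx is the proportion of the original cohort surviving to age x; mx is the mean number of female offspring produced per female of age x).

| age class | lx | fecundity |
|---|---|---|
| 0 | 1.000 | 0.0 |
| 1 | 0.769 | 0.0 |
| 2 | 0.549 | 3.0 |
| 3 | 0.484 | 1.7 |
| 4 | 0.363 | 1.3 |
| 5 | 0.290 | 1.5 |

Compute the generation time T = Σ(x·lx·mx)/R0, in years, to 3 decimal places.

lx·mx: 0, 0, 1.647, 0.8228, 0.4719, 0.435 → R0 = 3.3767
x·lx·mx: 0, 0, 3.294, 2.4684, 1.8876, 2.175 → Σ = 9.825
T = 9.825 / 3.3767 = 2.909646… → 2.910

2.910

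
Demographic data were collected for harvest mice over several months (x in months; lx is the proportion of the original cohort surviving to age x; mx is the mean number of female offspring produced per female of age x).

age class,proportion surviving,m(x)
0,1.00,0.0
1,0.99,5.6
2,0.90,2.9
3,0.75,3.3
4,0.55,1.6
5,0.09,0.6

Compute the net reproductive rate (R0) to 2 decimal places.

lx·mx by age: 0, 5.544, 2.61, 2.475, 0.88, 0.054
R0 = Σ lx·mx = 11.563 → 11.56

11.56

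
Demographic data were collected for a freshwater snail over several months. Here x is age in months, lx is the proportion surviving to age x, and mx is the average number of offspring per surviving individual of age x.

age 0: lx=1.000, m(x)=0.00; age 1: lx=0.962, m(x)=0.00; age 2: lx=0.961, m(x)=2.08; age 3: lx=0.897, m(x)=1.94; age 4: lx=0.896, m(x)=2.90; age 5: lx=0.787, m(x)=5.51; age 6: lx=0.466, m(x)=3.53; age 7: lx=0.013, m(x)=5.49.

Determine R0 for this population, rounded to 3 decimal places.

12.390

lx·mx by age: 0, 0, 1.99888, 1.74018, 2.5984, 4.33637, 1.64498, 0.07137
R0 = Σ lx·mx = 12.39018 → 12.390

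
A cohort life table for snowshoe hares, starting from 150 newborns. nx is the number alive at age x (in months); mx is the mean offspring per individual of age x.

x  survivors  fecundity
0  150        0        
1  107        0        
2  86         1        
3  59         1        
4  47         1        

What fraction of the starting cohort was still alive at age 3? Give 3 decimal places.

0.393

l_3 = n_3/n_0 = 59/150 = 0.393333… → 0.393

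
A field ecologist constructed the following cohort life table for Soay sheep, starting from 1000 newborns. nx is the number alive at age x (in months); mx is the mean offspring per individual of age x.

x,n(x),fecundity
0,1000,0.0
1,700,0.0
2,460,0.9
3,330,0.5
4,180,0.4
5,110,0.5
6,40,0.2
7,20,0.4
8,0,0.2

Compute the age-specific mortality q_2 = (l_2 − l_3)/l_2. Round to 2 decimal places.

0.28

lx = nx/n0 = nx/1000: 1, 0.7, 0.46, 0.33, 0.18, 0.11, 0.04, 0.02, 0
q_2 = (l_2 − l_3) / l_2 = (0.46 − 0.33) / 0.46
     = 0.13 / 0.46 = 0.282609… → 0.28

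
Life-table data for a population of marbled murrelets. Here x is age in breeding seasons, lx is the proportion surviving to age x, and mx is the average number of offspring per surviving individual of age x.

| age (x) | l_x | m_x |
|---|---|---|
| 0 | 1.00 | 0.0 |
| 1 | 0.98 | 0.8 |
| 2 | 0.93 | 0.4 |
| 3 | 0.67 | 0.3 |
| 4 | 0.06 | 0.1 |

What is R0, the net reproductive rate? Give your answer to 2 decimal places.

1.36

lx·mx by age: 0, 0.784, 0.372, 0.201, 0.006
R0 = Σ lx·mx = 1.363 → 1.36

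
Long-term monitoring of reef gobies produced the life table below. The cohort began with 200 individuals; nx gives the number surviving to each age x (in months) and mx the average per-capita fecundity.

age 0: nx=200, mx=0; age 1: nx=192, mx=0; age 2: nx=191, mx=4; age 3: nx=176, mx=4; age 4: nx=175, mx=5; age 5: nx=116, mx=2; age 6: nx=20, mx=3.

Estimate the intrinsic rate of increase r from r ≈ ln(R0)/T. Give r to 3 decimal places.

lx = nx/n0 = nx/200: 1, 0.96, 0.955, 0.88, 0.875, 0.58, 0.1
R0 = Σ lx·mx = 0 + 0 + 3.82 + 3.52 + 4.375 + 1.16 + 0.3 = 13.175
Σ x·lx·mx = 43.3; T = 43.3/13.175 = 3.28653…
r ≈ ln(R0)/T = ln(13.175)/3.28653… = 0.78451… → 0.785

0.785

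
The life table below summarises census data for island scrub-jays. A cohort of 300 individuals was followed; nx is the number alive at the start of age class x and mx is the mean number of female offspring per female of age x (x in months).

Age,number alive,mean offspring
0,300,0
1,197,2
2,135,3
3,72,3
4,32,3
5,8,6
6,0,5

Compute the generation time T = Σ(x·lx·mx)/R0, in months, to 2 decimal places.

lx = nx/n0 = nx/300: 1, 0.65667…, 0.45, 0.24, 0.10667…, 0.02667…, 0
lx·mx: 0, 1.313333…, 1.35, 0.72, 0.32…, 0.16…, 0 → R0 = 3.863333…
x·lx·mx: 0, 1.313333…, 2.7, 2.16, 1.28…, 0.8…, 0 → Σ = 8.253333…
T = 8.253333… / 3.863333… = 2.136324… → 2.14

2.14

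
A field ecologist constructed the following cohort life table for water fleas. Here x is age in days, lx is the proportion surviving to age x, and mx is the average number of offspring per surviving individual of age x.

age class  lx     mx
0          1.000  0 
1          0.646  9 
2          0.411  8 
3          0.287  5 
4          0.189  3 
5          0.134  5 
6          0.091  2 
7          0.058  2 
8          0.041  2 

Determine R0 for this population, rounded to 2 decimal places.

12.15

lx·mx by age: 0, 5.814, 3.288, 1.435, 0.567, 0.67, 0.182, 0.116, 0.082
R0 = Σ lx·mx = 12.154 → 12.15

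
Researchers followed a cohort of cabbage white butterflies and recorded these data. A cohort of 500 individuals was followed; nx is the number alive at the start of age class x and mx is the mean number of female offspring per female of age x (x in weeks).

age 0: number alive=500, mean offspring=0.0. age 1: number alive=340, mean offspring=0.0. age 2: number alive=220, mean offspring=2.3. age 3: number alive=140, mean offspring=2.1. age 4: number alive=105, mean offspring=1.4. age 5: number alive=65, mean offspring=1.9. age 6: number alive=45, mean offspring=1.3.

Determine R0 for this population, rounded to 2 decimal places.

2.26

lx = nx/n0 = nx/500: 1, 0.68, 0.44, 0.28, 0.21, 0.13, 0.09
lx·mx by age: 0, 0, 1.012, 0.588, 0.294, 0.247, 0.117
R0 = Σ lx·mx = 2.258 → 2.26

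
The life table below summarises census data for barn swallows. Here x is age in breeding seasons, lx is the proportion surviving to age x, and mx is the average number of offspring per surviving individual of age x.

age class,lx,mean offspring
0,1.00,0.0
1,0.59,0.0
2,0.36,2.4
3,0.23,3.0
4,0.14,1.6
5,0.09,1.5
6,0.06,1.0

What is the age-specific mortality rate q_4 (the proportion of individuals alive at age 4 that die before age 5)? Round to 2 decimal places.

q_4 = (l_4 − l_5) / l_4 = (0.14 − 0.09) / 0.14
     = 0.05 / 0.14 = 0.357143… → 0.36

0.36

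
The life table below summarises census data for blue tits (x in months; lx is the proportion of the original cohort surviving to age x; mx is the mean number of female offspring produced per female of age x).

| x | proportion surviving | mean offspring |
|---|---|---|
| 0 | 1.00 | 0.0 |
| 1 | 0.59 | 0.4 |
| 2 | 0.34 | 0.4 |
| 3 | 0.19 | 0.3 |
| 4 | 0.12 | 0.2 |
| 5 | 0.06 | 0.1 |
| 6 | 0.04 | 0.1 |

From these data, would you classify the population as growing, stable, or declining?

R0 = Σ lx·mx = 0 + 0.236 + 0.136 + 0.057 + 0.024 + 0.006 + 0.004 = 0.463
R0 < 1, so the population is declining.

declining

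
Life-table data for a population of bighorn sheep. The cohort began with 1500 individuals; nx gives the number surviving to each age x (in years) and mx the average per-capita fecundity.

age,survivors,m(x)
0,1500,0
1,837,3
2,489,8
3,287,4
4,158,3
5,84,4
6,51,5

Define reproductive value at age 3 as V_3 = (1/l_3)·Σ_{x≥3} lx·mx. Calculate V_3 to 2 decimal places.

7.71

lx = nx/n0 = nx/1500: 1, 0.558, 0.326, 0.19133…, 0.10533…, 0.056, 0.034
lx·mx for x ≥ 3: 0.765333…, 0.316…, 0.224, 0.17 → sum = 1.475333…
V_3 = 1.475333… / l_3 = 1.475333… / 0.191333… = 7.710801… → 7.71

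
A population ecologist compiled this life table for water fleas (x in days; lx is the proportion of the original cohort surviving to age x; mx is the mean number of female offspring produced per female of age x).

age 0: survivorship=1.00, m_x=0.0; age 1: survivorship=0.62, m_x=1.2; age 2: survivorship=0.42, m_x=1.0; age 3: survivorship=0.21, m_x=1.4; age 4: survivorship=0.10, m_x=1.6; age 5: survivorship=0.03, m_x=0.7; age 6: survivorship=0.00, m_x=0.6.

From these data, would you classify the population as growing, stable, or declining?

growing

R0 = Σ lx·mx = 0 + 0.744 + 0.42 + 0.294 + 0.16 + 0.021 + 0 = 1.639
R0 > 1, so the population is growing.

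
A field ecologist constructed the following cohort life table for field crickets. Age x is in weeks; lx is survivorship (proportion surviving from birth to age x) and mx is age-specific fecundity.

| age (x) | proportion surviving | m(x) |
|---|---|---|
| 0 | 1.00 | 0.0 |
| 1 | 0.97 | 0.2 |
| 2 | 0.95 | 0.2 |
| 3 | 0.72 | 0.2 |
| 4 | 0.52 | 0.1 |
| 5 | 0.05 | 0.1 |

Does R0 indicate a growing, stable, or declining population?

R0 = Σ lx·mx = 0 + 0.194 + 0.19 + 0.144 + 0.052 + 0.005 = 0.585
R0 < 1, so the population is declining.

declining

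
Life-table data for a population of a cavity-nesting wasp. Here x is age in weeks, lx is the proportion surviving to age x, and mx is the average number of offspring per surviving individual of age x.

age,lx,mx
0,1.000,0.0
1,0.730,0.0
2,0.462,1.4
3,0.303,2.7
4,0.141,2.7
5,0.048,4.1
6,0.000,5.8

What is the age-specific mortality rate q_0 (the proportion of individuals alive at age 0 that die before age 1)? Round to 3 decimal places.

q_0 = (l_0 − l_1) / l_0 = (1 − 0.73) / 1
     = 0.27 / 1 = 0.27 → 0.270

0.270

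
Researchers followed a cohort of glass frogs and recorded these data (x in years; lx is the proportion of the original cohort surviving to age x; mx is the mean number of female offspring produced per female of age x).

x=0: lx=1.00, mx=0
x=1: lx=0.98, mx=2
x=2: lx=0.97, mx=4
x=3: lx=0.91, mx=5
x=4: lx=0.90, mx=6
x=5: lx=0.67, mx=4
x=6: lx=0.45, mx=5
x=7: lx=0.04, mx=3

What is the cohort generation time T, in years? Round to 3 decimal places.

3.489

lx·mx: 0, 1.96, 3.88, 4.55, 5.4, 2.68, 2.25, 0.12 → R0 = 20.84
x·lx·mx: 0, 1.96, 7.76, 13.65, 21.6, 13.4, 13.5, 0.84 → Σ = 72.71
T = 72.71 / 20.84 = 3.488964… → 3.489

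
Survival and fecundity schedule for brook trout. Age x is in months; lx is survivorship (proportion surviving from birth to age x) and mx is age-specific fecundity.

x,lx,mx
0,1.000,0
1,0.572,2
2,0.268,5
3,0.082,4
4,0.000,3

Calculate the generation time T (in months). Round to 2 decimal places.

1.71

lx·mx: 0, 1.144, 1.34, 0.328, 0 → R0 = 2.812
x·lx·mx: 0, 1.144, 2.68, 0.984, 0 → Σ = 4.808
T = 4.808 / 2.812 = 1.709815… → 1.71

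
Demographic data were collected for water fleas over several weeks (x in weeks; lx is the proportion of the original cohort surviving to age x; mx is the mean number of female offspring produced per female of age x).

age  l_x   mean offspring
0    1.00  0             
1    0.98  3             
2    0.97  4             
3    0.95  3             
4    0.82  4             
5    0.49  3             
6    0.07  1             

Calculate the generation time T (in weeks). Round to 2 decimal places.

2.77

lx·mx: 0, 2.94, 3.88, 2.85, 3.28, 1.47, 0.07 → R0 = 14.49
x·lx·mx: 0, 2.94, 7.76, 8.55, 13.12, 7.35, 0.42 → Σ = 40.14
T = 40.14 / 14.49 = 2.770186… → 2.77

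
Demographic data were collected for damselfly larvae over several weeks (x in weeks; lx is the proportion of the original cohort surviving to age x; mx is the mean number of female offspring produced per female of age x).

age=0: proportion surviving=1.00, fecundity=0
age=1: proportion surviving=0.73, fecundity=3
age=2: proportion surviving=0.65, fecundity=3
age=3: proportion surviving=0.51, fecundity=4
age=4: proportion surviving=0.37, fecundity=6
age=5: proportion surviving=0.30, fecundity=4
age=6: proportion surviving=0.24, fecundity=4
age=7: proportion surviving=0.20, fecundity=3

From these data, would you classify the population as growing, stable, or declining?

growing

R0 = Σ lx·mx = 0 + 2.19 + 1.95 + 2.04 + 2.22 + 1.2 + 0.96 + 0.6 = 11.16
R0 > 1, so the population is growing.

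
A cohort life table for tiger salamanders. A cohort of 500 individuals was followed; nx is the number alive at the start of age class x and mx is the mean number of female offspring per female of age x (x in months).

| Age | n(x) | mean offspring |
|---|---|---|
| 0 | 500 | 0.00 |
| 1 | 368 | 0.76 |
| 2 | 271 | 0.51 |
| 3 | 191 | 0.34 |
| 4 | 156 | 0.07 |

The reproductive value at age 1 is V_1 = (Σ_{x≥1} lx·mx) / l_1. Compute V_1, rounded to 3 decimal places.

lx = nx/n0 = nx/500: 1, 0.736, 0.542, 0.382, 0.312
lx·mx for x ≥ 1: 0.55936, 0.27642, 0.12988, 0.02184 → sum = 0.9875
V_1 = 0.9875 / l_1 = 0.9875 / 0.736 = 1.341712… → 1.342

1.342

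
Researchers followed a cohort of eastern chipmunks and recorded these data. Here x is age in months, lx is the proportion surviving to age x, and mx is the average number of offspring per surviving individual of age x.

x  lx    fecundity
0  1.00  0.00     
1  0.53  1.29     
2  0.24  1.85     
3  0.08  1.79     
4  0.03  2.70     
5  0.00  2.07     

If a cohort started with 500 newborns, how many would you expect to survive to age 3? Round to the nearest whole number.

40

Expected survivors = N0 · l_3 = 500 × 0.08 = 40 → 40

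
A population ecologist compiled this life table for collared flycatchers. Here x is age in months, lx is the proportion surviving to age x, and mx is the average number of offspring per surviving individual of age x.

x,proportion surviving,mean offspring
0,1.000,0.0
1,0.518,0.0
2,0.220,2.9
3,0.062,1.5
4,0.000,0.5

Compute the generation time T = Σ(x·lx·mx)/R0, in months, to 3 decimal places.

2.127

lx·mx: 0, 0, 0.638, 0.093, 0 → R0 = 0.731
x·lx·mx: 0, 0, 1.276, 0.279, 0 → Σ = 1.555
T = 1.555 / 0.731 = 2.127223… → 2.127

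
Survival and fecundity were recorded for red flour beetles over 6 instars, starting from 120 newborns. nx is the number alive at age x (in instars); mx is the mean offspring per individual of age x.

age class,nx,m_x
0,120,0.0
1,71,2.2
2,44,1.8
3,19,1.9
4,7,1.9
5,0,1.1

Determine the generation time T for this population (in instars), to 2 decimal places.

1.67

lx = nx/n0 = nx/120: 1, 0.59167…, 0.36667…, 0.15833…, 0.05833…, 0
lx·mx: 0, 1.301667…, 0.66…, 0.300833…, 0.110833…, 0 → R0 = 2.373333…
x·lx·mx: 0, 1.301667…, 1.32…, 0.9025…, 0.443333…, 0 → Σ = 3.9675…
T = 3.9675… / 2.373333… = 1.671699… → 1.67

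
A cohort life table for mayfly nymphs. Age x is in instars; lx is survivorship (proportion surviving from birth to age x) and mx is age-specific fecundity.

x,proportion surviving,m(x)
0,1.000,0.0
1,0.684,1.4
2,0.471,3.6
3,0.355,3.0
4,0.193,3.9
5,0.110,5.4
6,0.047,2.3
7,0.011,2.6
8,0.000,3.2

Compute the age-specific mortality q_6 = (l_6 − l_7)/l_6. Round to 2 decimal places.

0.77

q_6 = (l_6 − l_7) / l_6 = (0.047 − 0.011) / 0.047
     = 0.036 / 0.047 = 0.765957… → 0.77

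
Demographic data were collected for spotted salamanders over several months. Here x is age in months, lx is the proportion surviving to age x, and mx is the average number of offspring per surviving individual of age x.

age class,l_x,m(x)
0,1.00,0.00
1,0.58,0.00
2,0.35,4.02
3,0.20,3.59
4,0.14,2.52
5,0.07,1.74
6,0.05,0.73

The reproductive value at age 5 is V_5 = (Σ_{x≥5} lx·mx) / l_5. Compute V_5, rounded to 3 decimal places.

lx·mx for x ≥ 5: 0.1218, 0.0365 → sum = 0.1583
V_5 = 0.1583 / l_5 = 0.1583 / 0.07 = 2.261429… → 2.261

2.261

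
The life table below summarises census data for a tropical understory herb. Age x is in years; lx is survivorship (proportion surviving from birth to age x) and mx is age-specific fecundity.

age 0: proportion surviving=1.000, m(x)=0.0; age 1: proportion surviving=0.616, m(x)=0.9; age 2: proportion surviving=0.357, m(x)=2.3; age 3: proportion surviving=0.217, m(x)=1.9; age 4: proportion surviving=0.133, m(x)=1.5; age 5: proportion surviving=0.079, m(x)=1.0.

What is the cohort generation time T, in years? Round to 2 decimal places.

lx·mx: 0, 0.5544, 0.8211, 0.4123, 0.1995, 0.079 → R0 = 2.0663
x·lx·mx: 0, 0.5544, 1.6422, 1.2369, 0.798, 0.395 → Σ = 4.6265
T = 4.6265 / 2.0663 = 2.239026… → 2.24

2.24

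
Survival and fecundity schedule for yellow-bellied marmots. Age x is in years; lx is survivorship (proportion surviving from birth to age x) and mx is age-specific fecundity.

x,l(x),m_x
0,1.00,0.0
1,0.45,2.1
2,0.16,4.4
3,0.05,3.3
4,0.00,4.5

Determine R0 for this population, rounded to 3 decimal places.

lx·mx by age: 0, 0.945, 0.704, 0.165, 0
R0 = Σ lx·mx = 1.814 → 1.814

1.814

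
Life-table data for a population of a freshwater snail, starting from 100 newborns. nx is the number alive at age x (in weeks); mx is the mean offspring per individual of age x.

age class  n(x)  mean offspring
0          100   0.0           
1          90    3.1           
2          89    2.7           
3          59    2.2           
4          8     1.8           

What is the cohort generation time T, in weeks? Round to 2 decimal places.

1.82

lx = nx/n0 = nx/100: 1, 0.9, 0.89, 0.59, 0.08
lx·mx: 0, 2.79, 2.403, 1.298, 0.144 → R0 = 6.635
x·lx·mx: 0, 2.79, 4.806, 3.894, 0.576 → Σ = 12.066
T = 12.066 / 6.635 = 1.818538… → 1.82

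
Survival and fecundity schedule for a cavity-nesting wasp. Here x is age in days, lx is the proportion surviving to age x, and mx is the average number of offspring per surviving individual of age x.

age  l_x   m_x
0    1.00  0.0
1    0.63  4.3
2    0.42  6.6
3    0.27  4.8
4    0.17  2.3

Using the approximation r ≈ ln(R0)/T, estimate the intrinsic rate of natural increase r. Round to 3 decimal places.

1.030

R0 = Σ lx·mx = 0 + 2.709 + 2.772 + 1.296 + 0.391 = 7.168
Σ x·lx·mx = 13.705; T = 13.705/7.168 = 1.91197…
r ≈ ln(R0)/T = ln(7.168)/1.91197… = 1.03016… → 1.030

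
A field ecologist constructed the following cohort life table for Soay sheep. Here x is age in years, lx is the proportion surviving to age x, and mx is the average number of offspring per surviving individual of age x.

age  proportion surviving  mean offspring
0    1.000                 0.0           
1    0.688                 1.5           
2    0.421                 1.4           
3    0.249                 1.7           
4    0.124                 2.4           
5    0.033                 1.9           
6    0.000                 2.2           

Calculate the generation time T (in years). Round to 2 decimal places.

lx·mx: 0, 1.032, 0.5894, 0.4233, 0.2976, 0.0627, 0 → R0 = 2.405
x·lx·mx: 0, 1.032, 1.1788, 1.2699, 1.1904, 0.3135, 0 → Σ = 4.9846
T = 4.9846 / 2.405 = 2.072599… → 2.07

2.07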